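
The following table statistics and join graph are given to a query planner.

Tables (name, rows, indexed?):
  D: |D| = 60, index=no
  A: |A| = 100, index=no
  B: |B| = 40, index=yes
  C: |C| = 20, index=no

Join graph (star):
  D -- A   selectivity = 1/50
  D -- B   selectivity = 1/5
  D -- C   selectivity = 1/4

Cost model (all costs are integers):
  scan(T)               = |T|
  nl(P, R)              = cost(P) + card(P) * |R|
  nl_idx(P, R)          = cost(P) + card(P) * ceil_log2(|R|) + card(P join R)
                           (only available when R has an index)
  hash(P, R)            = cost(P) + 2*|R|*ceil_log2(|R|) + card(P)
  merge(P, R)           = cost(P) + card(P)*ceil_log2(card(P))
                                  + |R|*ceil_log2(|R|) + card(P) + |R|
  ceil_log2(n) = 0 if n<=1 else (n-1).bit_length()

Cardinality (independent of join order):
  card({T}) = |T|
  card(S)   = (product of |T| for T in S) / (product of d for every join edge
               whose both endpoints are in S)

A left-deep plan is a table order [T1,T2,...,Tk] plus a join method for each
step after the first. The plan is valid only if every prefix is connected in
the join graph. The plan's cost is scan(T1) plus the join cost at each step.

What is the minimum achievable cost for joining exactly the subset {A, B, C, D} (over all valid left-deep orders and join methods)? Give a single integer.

Selinger DP over subsets of {A,B,C,D}:
  {D}: scan cost=60, card=60
  {A}: scan cost=100, card=100
  {B}: scan cost=40, card=40
  {C}: scan cost=20, card=20
  {AD}: card=120; try (D,hash)→920, (A,merge)→1280, (D,merge)→1320, (A,hash)→1520, (A,nl)→6060, (D,nl)→6100; best=920 via (D,hash)
  {BD}: card=480; try (B,hash)→600, (D,merge)→740, (B,merge)→760, (D,hash)→800, (B,nl_idx)→900, (D,nl)→2440 …(+1); best=600 via (B,hash)
  {CD}: card=300; try (C,hash)→320, (D,merge)→560, (C,merge)→600, (D,hash)→760, (D,nl)→1220, (C,nl)→1260; best=320 via (C,hash)
  {ABD}: card=960; try (B,hash)→1520, (B,merge)→2160, (A,hash)→2480, (B,nl_idx)→2600, (B,nl)→5720, (A,merge)→6200 …(+1); best=1520 via (B,hash)
  {ACD}: card=600; try (C,hash)→1240, (C,merge)→2000, (A,hash)→2020, (C,nl)→3320, (A,merge)→4120, (A,nl)→30320; best=1240 via (C,hash)
  {BCD}: card=2400; try (B,hash)→1100, (C,hash)→1280, (B,merge)→3600, (B,nl_idx)→4520, (C,merge)→5520, (C,nl)→10200 …(+1); best=1100 via (B,hash)
  {ABCD}: card=4800; try (B,hash)→2320, (C,hash)→2680, (A,hash)→4900, (B,merge)→8120, (B,nl_idx)→9640, (C,merge)→12200 …(+4); best=2320 via (B,hash)

2320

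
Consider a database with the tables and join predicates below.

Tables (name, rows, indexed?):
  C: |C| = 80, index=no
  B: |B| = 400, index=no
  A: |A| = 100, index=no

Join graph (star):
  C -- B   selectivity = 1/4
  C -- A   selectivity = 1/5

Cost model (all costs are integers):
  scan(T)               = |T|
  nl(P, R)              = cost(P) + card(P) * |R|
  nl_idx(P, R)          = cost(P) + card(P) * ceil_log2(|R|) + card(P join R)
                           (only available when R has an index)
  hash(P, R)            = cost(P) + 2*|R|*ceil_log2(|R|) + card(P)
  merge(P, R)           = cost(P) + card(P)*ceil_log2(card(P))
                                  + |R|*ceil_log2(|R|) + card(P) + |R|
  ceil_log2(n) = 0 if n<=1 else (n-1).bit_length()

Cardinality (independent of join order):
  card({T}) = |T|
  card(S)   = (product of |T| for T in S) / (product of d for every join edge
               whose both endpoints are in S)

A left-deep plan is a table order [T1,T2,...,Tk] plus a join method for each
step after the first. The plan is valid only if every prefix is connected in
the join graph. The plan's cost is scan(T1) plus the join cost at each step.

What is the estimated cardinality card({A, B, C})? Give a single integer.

Tables in S: A(100), B(400), C(80)
Edges inside S: C-B(d=4), C-A(d=5)
numerator = 100 * 400 * 80 = 3200000
denominator = 4 * 5 = 20
card(S) = 3200000 / 20 = 160000

160000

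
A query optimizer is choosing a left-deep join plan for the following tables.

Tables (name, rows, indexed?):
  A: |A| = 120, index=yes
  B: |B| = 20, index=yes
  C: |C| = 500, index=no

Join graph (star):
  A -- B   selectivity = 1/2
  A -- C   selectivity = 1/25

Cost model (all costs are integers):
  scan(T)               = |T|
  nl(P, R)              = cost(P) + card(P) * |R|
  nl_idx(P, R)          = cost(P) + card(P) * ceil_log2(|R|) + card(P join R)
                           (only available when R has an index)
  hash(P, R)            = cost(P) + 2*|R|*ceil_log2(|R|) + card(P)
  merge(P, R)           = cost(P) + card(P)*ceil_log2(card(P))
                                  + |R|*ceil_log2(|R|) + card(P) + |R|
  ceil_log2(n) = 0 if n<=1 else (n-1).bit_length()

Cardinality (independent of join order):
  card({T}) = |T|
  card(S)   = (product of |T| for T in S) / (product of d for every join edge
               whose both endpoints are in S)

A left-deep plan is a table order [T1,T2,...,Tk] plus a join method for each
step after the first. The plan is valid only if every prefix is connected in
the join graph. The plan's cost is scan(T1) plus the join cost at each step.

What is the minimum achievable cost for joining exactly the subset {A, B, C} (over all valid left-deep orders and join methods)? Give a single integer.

5280

Selinger DP over subsets of {A,B,C}:
  {A}: scan cost=120, card=120
  {B}: scan cost=20, card=20
  {C}: scan cost=500, card=500
  {AB}: card=1200; try (B,hash)→440, (A,merge)→1100, (B,merge)→1200, (A,nl_idx)→1360, (A,hash)→1720, (B,nl_idx)→1920 …(+2); best=440 via (B,hash)
  {AC}: card=2400; try (A,hash)→2680, (C,merge)→6080, (A,nl_idx)→6400, (A,merge)→6460, (C,hash)→9240, (C,nl)→60120 …(+1); best=2680 via (A,hash)
  {ABC}: card=24000; try (B,hash)→5280, (C,hash)→10640, (C,merge)→19840, (B,merge)→34000, (B,nl_idx)→38680, (B,nl)→50680 …(+1); best=5280 via (B,hash)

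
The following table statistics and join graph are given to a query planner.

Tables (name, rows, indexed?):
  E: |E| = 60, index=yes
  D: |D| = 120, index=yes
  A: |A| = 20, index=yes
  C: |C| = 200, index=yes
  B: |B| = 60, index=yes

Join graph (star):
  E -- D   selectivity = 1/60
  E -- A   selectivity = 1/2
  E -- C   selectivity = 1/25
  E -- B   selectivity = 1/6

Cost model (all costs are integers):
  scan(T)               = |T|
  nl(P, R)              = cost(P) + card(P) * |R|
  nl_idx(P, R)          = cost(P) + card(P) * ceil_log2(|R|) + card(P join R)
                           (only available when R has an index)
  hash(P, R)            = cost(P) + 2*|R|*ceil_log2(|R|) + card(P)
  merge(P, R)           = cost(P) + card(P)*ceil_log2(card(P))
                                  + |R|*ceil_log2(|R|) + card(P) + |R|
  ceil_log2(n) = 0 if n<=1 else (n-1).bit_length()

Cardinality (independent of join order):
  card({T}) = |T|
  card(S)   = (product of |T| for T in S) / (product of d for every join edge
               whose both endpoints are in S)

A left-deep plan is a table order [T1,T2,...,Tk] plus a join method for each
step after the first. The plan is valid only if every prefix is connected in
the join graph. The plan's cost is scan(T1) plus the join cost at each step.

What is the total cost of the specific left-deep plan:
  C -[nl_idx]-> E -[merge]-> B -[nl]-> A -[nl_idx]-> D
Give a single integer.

step 1: scan C: cost=200, card=200
step 2: join E via nl_idx
    card(P join E) = 200*60/(25) = 480
    cost = 200 + 200*6 + 480 = 1880
step 3: join B via merge
    card(P join B) = 480*60/(6) = 4800
    cost = 1880 + 480*9 + 60*6 + 480 + 60 = 7100
step 4: join A via nl
    card(P join A) = 4800*20/(2) = 48000
    cost = 7100 + 4800*20 = 103100
step 5: join D via nl_idx
    card(P join D) = 48000*120/(60) = 96000
    cost = 103100 + 48000*7 + 96000 = 535100

535100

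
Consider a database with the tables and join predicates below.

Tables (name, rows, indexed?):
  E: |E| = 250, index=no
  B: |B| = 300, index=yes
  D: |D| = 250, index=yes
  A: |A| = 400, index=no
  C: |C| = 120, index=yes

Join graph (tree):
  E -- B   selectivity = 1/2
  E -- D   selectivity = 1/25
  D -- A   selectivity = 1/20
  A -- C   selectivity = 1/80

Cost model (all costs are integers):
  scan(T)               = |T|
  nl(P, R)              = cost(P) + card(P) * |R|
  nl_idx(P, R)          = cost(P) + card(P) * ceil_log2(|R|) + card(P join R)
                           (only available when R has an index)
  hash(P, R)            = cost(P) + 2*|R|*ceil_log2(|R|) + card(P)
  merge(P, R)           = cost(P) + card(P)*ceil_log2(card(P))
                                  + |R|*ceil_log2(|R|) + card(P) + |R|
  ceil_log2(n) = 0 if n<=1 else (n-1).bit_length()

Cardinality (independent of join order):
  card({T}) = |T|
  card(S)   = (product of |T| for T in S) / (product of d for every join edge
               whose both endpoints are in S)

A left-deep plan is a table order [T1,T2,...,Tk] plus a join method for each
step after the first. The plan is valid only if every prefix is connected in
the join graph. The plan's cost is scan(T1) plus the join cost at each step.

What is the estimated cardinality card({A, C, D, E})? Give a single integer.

75000

Tables in S: A(400), C(120), D(250), E(250)
Edges inside S: E-D(d=25), D-A(d=20), A-C(d=80)
numerator = 400 * 120 * 250 * 250 = 3000000000
denominator = 25 * 20 * 80 = 40000
card(S) = 3000000000 / 40000 = 75000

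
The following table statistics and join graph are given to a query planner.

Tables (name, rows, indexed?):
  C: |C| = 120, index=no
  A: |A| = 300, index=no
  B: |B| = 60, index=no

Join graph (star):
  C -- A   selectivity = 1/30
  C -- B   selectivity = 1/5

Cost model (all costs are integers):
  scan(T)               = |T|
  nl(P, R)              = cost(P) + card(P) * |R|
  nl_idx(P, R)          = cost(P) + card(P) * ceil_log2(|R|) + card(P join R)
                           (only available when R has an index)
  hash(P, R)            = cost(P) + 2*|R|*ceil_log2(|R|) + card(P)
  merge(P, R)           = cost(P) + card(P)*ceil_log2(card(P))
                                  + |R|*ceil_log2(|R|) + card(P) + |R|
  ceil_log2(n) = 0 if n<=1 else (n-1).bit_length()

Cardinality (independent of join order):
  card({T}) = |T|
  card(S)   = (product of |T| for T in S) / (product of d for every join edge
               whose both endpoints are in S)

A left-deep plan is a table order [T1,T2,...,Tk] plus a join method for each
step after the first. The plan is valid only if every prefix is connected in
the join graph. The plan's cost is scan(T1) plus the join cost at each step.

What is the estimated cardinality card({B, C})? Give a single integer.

Tables in S: B(60), C(120)
Edges inside S: C-B(d=5)
numerator = 60 * 120 = 7200
denominator = 5 = 5
card(S) = 7200 / 5 = 1440

1440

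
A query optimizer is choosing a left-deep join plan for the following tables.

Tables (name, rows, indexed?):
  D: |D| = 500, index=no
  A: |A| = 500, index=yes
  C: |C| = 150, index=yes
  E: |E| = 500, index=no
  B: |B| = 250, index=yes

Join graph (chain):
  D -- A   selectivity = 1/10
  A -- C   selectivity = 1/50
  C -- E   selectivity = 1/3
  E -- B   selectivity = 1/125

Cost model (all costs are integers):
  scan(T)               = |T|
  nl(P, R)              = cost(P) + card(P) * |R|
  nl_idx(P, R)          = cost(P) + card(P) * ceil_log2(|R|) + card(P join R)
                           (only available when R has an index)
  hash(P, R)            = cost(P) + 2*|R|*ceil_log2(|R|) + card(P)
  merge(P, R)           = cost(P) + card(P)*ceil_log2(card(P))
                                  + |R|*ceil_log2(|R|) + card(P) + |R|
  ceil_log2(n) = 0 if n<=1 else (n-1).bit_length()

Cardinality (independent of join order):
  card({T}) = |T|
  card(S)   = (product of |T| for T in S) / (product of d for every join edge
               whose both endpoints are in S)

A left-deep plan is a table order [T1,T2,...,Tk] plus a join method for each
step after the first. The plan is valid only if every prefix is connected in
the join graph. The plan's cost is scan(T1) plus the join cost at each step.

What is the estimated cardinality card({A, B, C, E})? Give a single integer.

500000

Tables in S: A(500), B(250), C(150), E(500)
Edges inside S: A-C(d=50), C-E(d=3), E-B(d=125)
numerator = 500 * 250 * 150 * 500 = 9375000000
denominator = 50 * 3 * 125 = 18750
card(S) = 9375000000 / 18750 = 500000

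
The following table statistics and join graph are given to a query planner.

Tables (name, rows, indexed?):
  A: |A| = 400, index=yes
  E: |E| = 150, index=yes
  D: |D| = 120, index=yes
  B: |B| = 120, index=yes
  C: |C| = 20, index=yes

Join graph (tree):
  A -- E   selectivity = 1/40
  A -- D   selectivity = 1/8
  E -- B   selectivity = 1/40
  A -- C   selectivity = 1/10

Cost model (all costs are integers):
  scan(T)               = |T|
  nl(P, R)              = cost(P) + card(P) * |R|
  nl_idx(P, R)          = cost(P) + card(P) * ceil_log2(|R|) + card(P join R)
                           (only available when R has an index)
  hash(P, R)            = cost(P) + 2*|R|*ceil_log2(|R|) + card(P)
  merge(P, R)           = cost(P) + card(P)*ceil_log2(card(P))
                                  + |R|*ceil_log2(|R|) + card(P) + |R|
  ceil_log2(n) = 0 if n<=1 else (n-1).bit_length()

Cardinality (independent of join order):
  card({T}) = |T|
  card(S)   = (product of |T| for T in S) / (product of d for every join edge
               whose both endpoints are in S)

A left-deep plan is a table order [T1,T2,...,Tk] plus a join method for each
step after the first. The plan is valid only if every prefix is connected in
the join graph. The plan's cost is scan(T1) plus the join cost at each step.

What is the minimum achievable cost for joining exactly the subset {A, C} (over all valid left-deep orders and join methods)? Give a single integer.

Selinger DP over subsets of {A,C}:
  {A}: scan cost=400, card=400
  {C}: scan cost=20, card=20
  {AC}: card=800; try (C,hash)→1000, (A,nl_idx)→1000, (C,nl_idx)→3200, (A,merge)→4140, (C,merge)→4520, (A,hash)→7240 …(+2); best=1000 via (C,hash)

1000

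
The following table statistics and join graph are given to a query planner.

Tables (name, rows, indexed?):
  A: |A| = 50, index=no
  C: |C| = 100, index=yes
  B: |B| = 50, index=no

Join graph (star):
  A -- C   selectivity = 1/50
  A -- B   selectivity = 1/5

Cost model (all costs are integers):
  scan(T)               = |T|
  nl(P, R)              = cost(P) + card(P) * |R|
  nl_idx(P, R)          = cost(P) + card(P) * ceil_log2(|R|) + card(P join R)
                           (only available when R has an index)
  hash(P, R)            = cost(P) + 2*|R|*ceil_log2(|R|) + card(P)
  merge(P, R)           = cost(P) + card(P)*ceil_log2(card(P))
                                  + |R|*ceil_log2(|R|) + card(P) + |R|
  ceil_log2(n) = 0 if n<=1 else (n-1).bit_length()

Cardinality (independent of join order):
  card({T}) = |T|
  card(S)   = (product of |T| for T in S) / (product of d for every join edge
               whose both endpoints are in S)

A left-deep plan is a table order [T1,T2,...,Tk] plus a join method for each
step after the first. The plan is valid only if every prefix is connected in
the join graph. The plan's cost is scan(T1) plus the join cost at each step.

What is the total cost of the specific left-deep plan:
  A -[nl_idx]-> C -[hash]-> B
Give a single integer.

step 1: scan A: cost=50, card=50
step 2: join C via nl_idx
    card(P join C) = 50*100/(50) = 100
    cost = 50 + 50*7 + 100 = 500
step 3: join B via hash
    card(P join B) = 100*50/(5) = 1000
    cost = 500 + 2*50*6 + 100 = 1200

1200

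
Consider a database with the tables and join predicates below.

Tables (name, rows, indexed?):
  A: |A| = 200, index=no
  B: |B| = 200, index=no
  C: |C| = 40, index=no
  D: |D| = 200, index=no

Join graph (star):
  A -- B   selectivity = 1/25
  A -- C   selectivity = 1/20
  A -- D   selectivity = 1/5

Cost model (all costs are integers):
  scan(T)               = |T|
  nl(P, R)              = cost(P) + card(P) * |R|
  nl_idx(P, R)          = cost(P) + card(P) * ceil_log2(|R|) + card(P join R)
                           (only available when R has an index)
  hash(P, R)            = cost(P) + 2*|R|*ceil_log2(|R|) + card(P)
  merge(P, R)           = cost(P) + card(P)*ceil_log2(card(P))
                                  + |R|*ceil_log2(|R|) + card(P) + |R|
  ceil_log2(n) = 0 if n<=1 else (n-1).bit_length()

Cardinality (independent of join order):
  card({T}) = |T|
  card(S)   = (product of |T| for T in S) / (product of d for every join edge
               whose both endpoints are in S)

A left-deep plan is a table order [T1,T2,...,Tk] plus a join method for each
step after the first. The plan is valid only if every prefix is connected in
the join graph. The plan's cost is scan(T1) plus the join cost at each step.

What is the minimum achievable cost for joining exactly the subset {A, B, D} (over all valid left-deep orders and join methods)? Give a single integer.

Selinger DP over subsets of {A,B,D}:
  {A}: scan cost=200, card=200
  {B}: scan cost=200, card=200
  {D}: scan cost=200, card=200
  {AB}: card=1600; try (B,hash)→3600, (A,hash)→3600, (B,merge)→3800, (A,merge)→3800, (B,nl)→40200, (A,nl)→40200; best=3600 via (B,hash)
  {AD}: card=8000; try (D,hash)→3600, (A,hash)→3600, (D,merge)→3800, (A,merge)→3800, (D,nl)→40200, (A,nl)→40200; best=3600 via (D,hash)
  {ABD}: card=64000; try (D,hash)→8400, (B,hash)→14800, (D,merge)→24600, (B,merge)→117400, (D,nl)→323600, (B,nl)→1603600; best=8400 via (D,hash)

8400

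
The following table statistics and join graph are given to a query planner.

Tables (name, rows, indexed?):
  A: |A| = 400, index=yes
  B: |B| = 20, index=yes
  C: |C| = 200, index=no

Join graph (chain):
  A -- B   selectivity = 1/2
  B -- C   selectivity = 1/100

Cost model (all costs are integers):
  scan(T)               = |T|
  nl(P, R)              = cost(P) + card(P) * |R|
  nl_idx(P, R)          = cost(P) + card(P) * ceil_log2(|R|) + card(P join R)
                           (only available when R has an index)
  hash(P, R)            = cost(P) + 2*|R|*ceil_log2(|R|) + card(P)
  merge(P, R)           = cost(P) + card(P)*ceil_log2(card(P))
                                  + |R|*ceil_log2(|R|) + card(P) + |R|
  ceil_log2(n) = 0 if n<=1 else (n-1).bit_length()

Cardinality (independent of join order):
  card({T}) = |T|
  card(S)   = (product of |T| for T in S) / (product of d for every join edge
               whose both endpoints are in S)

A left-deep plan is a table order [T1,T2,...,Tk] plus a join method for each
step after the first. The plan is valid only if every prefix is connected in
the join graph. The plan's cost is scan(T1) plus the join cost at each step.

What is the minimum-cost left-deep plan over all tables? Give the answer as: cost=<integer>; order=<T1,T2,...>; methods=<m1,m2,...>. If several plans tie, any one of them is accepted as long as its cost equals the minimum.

cost=4880; order=C,B,A; methods=hash,merge

Selinger DP (subsets sized 1..n):
  {A}: scan cost=400, card=400
  {B}: scan cost=20, card=20
  {C}: scan cost=200, card=200
  {AB}: card=4000; try (B,hash)→1000, (A,merge)→4140, (A,nl_idx)→4200, (B,merge)→4520, (B,nl_idx)→6400, (A,hash)→7240 …(+2); best=1000 via (B,hash)
  {BC}: card=40; try (B,hash)→600, (B,nl_idx)→1240, (C,merge)→1940, (B,merge)→2120, (C,hash)→3240, (C,nl)→4020 …(+1); best=600 via (B,hash)
  {ABC}: card=8000; try (A,merge)→4880, (A,hash)→7840, (C,hash)→8200, (A,nl_idx)→8960, (A,nl)→16600, (C,merge)→54800 …(+1); best=4880 via (A,merge)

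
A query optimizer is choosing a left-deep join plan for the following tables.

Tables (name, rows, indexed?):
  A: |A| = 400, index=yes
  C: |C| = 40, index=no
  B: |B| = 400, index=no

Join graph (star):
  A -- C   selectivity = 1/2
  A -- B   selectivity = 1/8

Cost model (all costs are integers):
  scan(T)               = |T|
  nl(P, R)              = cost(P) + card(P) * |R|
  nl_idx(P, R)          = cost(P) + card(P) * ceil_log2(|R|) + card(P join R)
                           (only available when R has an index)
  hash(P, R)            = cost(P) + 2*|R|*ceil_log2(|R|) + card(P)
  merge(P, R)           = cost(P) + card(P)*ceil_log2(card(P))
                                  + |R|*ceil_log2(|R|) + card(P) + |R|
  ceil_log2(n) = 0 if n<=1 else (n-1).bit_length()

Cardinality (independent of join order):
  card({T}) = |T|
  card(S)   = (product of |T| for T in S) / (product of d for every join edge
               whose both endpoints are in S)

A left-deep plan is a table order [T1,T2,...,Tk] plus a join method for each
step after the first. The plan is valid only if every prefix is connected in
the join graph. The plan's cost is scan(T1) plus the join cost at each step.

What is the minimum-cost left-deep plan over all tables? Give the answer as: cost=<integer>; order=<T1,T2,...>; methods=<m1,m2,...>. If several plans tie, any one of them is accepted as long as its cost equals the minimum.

Selinger DP (subsets sized 1..n):
  {A}: scan cost=400, card=400
  {C}: scan cost=40, card=40
  {B}: scan cost=400, card=400
  {AC}: card=8000; try (C,hash)→1280, (A,merge)→4320, (C,merge)→4680, (A,hash)→7280, (A,nl_idx)→8400, (A,nl)→16040 …(+1); best=1280 via (C,hash)
  {AB}: card=20000; try (B,hash)→8000, (A,hash)→8000, (B,merge)→8400, (A,merge)→8400, (A,nl_idx)→24000, (B,nl)→160400 …(+1); best=8000 via (B,hash)
  {ABC}: card=400000; try (B,hash)→16480, (C,hash)→28480, (B,merge)→117280, (C,merge)→328280, (C,nl)→808000, (B,nl)→3201280; best=16480 via (B,hash)

cost=16480; order=A,C,B; methods=hash,hash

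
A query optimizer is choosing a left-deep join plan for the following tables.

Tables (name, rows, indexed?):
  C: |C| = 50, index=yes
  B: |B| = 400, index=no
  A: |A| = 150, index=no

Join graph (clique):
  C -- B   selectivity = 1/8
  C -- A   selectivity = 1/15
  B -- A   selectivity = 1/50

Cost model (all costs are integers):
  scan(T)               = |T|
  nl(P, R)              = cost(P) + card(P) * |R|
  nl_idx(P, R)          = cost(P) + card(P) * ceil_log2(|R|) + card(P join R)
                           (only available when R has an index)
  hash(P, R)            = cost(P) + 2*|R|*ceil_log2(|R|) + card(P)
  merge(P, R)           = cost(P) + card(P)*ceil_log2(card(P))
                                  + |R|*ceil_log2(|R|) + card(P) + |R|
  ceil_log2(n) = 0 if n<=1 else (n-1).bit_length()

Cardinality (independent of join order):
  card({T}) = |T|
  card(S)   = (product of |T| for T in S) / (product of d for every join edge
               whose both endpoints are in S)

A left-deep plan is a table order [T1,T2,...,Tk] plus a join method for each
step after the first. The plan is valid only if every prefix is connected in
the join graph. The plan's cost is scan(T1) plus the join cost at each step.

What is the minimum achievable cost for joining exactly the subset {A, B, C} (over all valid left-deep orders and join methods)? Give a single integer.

Selinger DP over subsets of {A,B,C}:
  {C}: scan cost=50, card=50
  {B}: scan cost=400, card=400
  {A}: scan cost=150, card=150
  {BC}: card=2500; try (C,hash)→1400, (B,merge)→4400, (C,merge)→4750, (C,nl_idx)→5300, (B,hash)→7300, (B,nl)→20050 …(+1); best=1400 via (C,hash)
  {AC}: card=500; try (C,hash)→900, (C,nl_idx)→1550, (A,merge)→1750, (C,merge)→1850, (A,hash)→2500, (A,nl)→7550 …(+1); best=900 via (C,hash)
  {AB}: card=1200; try (A,hash)→3200, (B,merge)→5500, (A,merge)→5750, (B,hash)→7500, (B,nl)→60150, (A,nl)→60400; best=3200 via (A,hash)
  {ABC}: card=500; try (C,hash)→5000, (A,hash)→6300, (B,hash)→8600, (B,merge)→9900, (C,nl_idx)→10900, (C,merge)→17950 …(+4); best=5000 via (C,hash)

5000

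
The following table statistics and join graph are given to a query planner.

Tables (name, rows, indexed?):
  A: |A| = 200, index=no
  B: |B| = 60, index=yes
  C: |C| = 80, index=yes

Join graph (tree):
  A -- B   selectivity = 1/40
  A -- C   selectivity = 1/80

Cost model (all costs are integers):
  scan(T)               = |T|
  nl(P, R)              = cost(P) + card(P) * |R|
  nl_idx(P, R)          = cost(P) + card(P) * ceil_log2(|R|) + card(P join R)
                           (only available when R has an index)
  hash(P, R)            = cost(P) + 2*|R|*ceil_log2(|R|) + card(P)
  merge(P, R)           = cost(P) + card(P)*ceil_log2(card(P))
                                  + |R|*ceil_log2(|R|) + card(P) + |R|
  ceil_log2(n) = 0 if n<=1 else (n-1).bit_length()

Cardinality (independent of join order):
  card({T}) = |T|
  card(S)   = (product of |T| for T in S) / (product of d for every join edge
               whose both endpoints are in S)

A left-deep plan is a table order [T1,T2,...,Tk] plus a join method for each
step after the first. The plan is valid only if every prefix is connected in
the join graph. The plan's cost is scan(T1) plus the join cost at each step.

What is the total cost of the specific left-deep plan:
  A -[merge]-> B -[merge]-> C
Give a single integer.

step 1: scan A: cost=200, card=200
step 2: join B via merge
    card(P join B) = 200*60/(40) = 300
    cost = 200 + 200*8 + 60*6 + 200 + 60 = 2420
step 3: join C via merge
    card(P join C) = 300*80/(80) = 300
    cost = 2420 + 300*9 + 80*7 + 300 + 80 = 6060

6060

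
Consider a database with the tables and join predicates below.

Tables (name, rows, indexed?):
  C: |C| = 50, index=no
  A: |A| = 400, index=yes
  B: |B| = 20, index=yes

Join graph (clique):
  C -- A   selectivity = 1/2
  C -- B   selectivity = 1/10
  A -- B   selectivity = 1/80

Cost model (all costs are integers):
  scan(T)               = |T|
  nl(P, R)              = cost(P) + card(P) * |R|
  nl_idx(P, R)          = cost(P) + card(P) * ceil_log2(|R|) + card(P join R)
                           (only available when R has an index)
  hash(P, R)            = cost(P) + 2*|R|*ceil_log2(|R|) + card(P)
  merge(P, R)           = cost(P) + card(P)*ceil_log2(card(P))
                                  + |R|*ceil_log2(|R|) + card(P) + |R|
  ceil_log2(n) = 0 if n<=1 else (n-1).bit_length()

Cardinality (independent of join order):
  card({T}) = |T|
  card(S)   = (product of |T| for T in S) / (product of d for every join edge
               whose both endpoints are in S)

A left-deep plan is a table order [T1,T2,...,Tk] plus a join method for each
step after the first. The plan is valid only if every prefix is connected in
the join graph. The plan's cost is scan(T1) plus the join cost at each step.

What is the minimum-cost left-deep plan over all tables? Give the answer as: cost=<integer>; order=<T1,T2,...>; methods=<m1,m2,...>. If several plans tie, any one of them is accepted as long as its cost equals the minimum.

cost=1000; order=B,A,C; methods=nl_idx,hash

Selinger DP (subsets sized 1..n):
  {C}: scan cost=50, card=50
  {A}: scan cost=400, card=400
  {B}: scan cost=20, card=20
  {AC}: card=10000; try (C,hash)→1400, (A,merge)→4400, (C,merge)→4750, (A,hash)→7300, (A,nl_idx)→10500, (A,nl)→20050 …(+1); best=1400 via (C,hash)
  {BC}: card=100; try (B,hash)→300, (B,nl_idx)→400, (C,merge)→490, (B,merge)→520, (C,hash)→640, (C,nl)→1020 …(+1); best=300 via (B,hash)
  {AB}: card=100; try (A,nl_idx)→300, (B,hash)→1000, (B,nl_idx)→2500, (A,merge)→4140, (B,merge)→4520, (A,hash)→7240 …(+2); best=300 via (A,nl_idx)
  {ABC}: card=250; try (C,hash)→1000, (C,merge)→1450, (A,nl_idx)→1450, (A,merge)→5100, (C,nl)→5300, (A,hash)→7600 …(+5); best=1000 via (C,hash)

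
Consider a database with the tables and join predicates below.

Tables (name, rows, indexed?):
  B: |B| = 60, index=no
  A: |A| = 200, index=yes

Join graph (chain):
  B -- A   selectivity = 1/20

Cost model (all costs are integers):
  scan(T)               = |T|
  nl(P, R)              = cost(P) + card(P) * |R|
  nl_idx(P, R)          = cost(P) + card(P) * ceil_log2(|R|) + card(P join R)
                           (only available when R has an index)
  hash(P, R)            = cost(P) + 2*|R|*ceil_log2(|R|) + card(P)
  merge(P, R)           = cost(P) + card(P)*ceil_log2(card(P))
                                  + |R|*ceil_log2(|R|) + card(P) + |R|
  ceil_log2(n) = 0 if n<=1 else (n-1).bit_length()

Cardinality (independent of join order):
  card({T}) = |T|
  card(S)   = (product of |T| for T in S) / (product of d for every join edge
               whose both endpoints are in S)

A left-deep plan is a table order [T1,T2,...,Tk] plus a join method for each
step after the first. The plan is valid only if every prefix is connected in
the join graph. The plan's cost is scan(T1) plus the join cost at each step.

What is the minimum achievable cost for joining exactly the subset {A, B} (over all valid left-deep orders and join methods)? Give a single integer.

Selinger DP over subsets of {A,B}:
  {B}: scan cost=60, card=60
  {A}: scan cost=200, card=200
  {AB}: card=600; try (B,hash)→1120, (A,nl_idx)→1140, (A,merge)→2280, (B,merge)→2420, (A,hash)→3320, (A,nl)→12060 …(+1); best=1120 via (B,hash)

1120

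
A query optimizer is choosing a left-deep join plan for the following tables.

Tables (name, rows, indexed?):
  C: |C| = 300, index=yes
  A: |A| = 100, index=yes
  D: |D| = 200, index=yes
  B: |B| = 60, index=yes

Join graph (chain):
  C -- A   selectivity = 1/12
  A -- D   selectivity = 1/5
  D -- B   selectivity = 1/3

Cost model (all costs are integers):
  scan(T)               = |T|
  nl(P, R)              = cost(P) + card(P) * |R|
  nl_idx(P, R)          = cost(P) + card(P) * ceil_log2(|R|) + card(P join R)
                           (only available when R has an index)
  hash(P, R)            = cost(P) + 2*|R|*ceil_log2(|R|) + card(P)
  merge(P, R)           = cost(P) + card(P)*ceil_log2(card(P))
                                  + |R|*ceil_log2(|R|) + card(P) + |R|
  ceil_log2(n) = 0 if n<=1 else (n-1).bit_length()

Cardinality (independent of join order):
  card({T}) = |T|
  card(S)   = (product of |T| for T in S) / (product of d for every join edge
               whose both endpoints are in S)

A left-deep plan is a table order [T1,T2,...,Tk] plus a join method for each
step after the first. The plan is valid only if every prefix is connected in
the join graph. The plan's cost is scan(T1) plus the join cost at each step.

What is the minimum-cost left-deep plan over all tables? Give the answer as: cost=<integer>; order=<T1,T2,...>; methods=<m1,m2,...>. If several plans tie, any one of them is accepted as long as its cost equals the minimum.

Selinger DP (subsets sized 1..n):
  {C}: scan cost=300, card=300
  {A}: scan cost=100, card=100
  {D}: scan cost=200, card=200
  {B}: scan cost=60, card=60
  {AC}: card=2500; try (A,hash)→2000, (C,nl_idx)→3500, (C,merge)→3900, (A,merge)→4100, (A,nl_idx)→4900, (C,hash)→5600 …(+2); best=2000 via (A,hash)
  {AD}: card=4000; try (A,hash)→1800, (D,merge)→2700, (A,merge)→2800, (D,hash)→3400, (D,nl_idx)→4900, (A,nl_idx)→5600 …(+2); best=1800 via (A,hash)
  {BD}: card=4000; try (B,hash)→1120, (D,merge)→2280, (B,merge)→2420, (D,hash)→3320, (D,nl_idx)→4540, (B,nl_idx)→5400 …(+2); best=1120 via (B,hash)
  {ACD}: card=100000; try (D,hash)→7700, (C,hash)→11200, (D,merge)→36300, (C,merge)→56800, (D,nl_idx)→122000, (C,nl_idx)→137800 …(+2); best=7700 via (D,hash)
  {ABD}: card=80000; try (B,hash)→6520, (A,hash)→6520, (A,merge)→53920, (B,merge)→54220, (B,nl_idx)→105800, (A,nl_idx)→109120 …(+2); best=6520 via (B,hash)
  {ABCD}: card=2000000; try (C,hash)→91920, (B,hash)→108420, (C,merge)→1449520, (B,merge)→1808120, (B,nl_idx)→2607700, (C,nl_idx)→2726520 …(+2); best=91920 via (C,hash)

cost=91920; order=D,A,B,C; methods=hash,hash,hash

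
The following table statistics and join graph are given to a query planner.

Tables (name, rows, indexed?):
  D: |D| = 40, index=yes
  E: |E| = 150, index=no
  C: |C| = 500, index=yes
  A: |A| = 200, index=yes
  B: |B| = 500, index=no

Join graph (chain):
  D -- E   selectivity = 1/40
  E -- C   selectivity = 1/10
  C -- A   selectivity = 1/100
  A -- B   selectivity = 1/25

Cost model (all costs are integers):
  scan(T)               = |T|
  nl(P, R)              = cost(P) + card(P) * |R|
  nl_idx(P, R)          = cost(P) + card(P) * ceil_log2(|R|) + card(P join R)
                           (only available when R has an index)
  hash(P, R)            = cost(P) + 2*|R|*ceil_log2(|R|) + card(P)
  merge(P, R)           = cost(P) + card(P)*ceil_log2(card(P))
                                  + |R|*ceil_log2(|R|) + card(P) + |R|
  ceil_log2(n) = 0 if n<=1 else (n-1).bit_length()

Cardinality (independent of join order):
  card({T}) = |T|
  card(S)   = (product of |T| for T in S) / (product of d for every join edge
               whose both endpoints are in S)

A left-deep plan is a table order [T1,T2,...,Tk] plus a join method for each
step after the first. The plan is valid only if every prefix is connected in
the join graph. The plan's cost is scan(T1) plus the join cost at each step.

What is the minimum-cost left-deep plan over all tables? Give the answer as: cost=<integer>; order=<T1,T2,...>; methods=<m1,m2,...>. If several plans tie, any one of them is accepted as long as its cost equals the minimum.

Selinger DP (subsets sized 1..n):
  {D}: scan cost=40, card=40
  {E}: scan cost=150, card=150
  {C}: scan cost=500, card=500
  {A}: scan cost=200, card=200
  {B}: scan cost=500, card=500
  {DE}: card=150; try (D,hash)→780, (D,nl_idx)→1200, (E,merge)→1670, (D,merge)→1780, (E,hash)→2480, (E,nl)→6040 …(+1); best=780 via (D,hash)
  {CE}: card=7500; try (E,hash)→3400, (C,merge)→6500, (E,merge)→6850, (C,nl_idx)→9000, (C,hash)→9300, (C,nl)→75150 …(+1); best=3400 via (E,hash)
  {AC}: card=1000; try (C,nl_idx)→3000, (A,hash)→4200, (A,nl_idx)→5500, (C,merge)→7000, (A,merge)→7300, (C,hash)→9400 …(+2); best=3000 via (C,nl_idx)
  {AB}: card=4000; try (A,hash)→4200, (B,merge)→7000, (A,merge)→7300, (A,nl_idx)→8500, (B,hash)→9400, (B,nl)→100200 …(+1); best=4200 via (A,hash)
  {CDE}: card=7500; try (C,merge)→7130, (C,nl_idx)→9630, (C,hash)→9930, (D,hash)→11380, (D,nl_idx)→55900, (C,nl)→75780 …(+2); best=7130 via (C,merge)
  {ACE}: card=15000; try (E,hash)→6400, (A,hash)→14100, (E,merge)→15350, (A,nl_idx)→78400, (A,merge)→110200, (E,nl)→153000 …(+1); best=6400 via (E,hash)
  {ABC}: card=20000; try (B,hash)→13000, (C,hash)→17200, (B,merge)→19000, (C,nl_idx)→60200, (C,merge)→61200, (B,nl)→503000 …(+1); best=13000 via (B,hash)
  {ACDE}: card=15000; try (A,hash)→17830, (D,hash)→21880, (A,nl_idx)→82130, (D,nl_idx)→111400, (A,merge)→113930, (D,merge)→231680 …(+2); best=17830 via (A,hash)
  {ABCE}: card=300000; try (B,hash)→30400, (E,hash)→35400, (B,merge)→236400, (E,merge)→334350, (E,nl)→3013000, (B,nl)→7506400; best=30400 via (B,hash)
  {ABCDE}: card=300000; try (B,hash)→41830, (B,merge)→247830, (D,hash)→330880, (D,nl_idx)→2130400, (D,merge)→6030680, (B,nl)→7517830 …(+1); best=41830 via (B,hash)

cost=41830; order=E,D,C,A,B; methods=hash,merge,hash,hash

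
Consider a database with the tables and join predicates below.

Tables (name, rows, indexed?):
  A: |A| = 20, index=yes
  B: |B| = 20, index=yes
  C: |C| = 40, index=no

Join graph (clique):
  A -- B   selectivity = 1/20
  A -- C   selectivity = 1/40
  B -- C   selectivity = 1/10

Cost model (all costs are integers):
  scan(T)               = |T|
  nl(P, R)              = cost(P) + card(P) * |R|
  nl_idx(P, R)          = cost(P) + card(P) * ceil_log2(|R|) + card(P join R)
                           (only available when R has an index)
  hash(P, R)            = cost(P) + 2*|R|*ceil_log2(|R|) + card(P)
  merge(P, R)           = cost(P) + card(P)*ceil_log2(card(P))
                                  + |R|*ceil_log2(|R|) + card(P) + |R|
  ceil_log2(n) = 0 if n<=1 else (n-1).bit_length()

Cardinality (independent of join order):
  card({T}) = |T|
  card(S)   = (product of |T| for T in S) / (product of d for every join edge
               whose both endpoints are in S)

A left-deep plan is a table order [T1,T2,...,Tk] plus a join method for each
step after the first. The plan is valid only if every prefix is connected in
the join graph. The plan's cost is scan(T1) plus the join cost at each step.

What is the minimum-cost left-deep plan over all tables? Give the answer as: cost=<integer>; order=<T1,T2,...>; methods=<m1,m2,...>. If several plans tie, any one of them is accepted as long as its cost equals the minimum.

cost=362; order=C,A,B; methods=nl_idx,nl_idx

Selinger DP (subsets sized 1..n):
  {A}: scan cost=20, card=20
  {B}: scan cost=20, card=20
  {C}: scan cost=40, card=40
  {AB}: card=20; try (B,nl_idx)→140, (A,nl_idx)→140, (B,hash)→240, (A,hash)→240, (B,merge)→260, (A,merge)→260 …(+2); best=140 via (B,nl_idx)
  {AC}: card=20; try (A,nl_idx)→260, (A,hash)→280, (C,merge)→420, (A,merge)→440, (C,hash)→520, (C,nl)→820 …(+1); best=260 via (A,nl_idx)
  {BC}: card=80; try (B,hash)→280, (B,nl_idx)→320, (C,merge)→420, (B,merge)→440, (C,hash)→520, (C,nl)→820 …(+1); best=280 via (B,hash)
  {ABC}: card=2; try (B,nl_idx)→362, (B,hash)→480, (B,merge)→500, (C,merge)→540, (A,hash)→560, (C,hash)→640 …(+5); best=362 via (B,nl_idx)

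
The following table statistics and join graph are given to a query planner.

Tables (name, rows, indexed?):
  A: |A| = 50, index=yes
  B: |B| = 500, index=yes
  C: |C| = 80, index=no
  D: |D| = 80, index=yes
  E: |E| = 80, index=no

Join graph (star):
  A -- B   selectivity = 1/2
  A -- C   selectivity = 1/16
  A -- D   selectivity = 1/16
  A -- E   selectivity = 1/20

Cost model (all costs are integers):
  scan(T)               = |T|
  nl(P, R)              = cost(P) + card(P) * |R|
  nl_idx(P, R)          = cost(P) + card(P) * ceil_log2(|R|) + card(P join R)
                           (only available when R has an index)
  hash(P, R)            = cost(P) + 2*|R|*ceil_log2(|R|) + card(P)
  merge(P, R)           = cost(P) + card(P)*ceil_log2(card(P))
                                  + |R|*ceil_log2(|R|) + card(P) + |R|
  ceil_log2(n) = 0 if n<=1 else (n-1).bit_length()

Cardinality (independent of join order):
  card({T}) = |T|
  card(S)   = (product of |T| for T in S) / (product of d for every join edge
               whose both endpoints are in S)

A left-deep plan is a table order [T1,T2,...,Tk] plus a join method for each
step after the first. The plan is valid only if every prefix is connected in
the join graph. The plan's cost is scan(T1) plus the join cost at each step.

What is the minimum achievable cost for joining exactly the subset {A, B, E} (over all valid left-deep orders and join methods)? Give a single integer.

Selinger DP over subsets of {A,B,E}:
  {A}: scan cost=50, card=50
  {B}: scan cost=500, card=500
  {E}: scan cost=80, card=80
  {AB}: card=12500; try (A,hash)→1600, (B,merge)→5400, (A,merge)→5850, (B,hash)→9100, (B,nl_idx)→13000, (A,nl_idx)→16000 …(+2); best=1600 via (A,hash)
  {AE}: card=200; try (A,hash)→760, (A,nl_idx)→760, (E,merge)→1040, (A,merge)→1070, (E,hash)→1220, (E,nl)→4050 …(+1); best=760 via (A,hash)
  {ABE}: card=50000; try (B,merge)→7560, (B,hash)→9960, (E,hash)→15220, (B,nl_idx)→52560, (B,nl)→100760, (E,merge)→189740 …(+1); best=7560 via (B,merge)

7560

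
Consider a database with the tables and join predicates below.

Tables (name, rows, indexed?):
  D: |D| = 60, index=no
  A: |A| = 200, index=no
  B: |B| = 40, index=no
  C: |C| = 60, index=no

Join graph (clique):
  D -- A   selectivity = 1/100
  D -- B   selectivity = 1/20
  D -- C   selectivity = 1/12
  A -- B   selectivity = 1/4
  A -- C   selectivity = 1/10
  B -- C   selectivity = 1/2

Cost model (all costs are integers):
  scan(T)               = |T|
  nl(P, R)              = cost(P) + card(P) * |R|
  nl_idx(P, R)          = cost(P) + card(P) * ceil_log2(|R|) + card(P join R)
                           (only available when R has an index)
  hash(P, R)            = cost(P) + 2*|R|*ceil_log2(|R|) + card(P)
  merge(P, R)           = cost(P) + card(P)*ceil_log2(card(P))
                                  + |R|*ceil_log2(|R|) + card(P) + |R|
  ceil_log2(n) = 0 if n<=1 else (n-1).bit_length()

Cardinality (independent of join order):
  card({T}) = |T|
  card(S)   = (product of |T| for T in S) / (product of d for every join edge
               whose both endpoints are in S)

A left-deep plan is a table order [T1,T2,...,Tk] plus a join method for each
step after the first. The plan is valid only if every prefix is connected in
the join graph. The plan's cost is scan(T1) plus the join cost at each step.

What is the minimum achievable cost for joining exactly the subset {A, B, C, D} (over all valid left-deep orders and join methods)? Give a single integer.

Selinger DP over subsets of {A,B,C,D}:
  {D}: scan cost=60, card=60
  {A}: scan cost=200, card=200
  {B}: scan cost=40, card=40
  {C}: scan cost=60, card=60
  {AD}: card=120; try (D,hash)→1120, (A,merge)→2280, (D,merge)→2420, (A,hash)→3320, (A,nl)→12060, (D,nl)→12200; best=1120 via (D,hash)
  {BD}: card=120; try (B,hash)→600, (D,merge)→740, (B,merge)→760, (D,hash)→800, (D,nl)→2440, (B,nl)→2460; best=600 via (B,hash)
  {CD}: card=300; try (D,hash)→840, (C,hash)→840, (D,merge)→900, (C,merge)→900, (D,nl)→3660, (C,nl)→3660; best=840 via (D,hash)
  {AB}: card=2000; try (B,hash)→880, (A,merge)→2120, (B,merge)→2280, (A,hash)→3280, (A,nl)→8040, (B,nl)→8200; best=880 via (B,hash)
  {AC}: card=1200; try (C,hash)→1120, (A,merge)→2280, (C,merge)→2420, (A,hash)→3320, (A,nl)→12060, (C,nl)→12200; best=1120 via (C,hash)
  {BC}: card=1200; try (B,hash)→600, (C,merge)→740, (B,merge)→760, (C,hash)→800, (C,nl)→2440, (B,nl)→2460; best=600 via (B,hash)
  {ABD}: card=60; try (B,hash)→1720, (B,merge)→2360, (A,merge)→3360, (D,hash)→3600, (A,hash)→3920, (B,nl)→5920 …(+3); best=1720 via (B,hash)
  {ACD}: card=60; try (C,hash)→1960, (C,merge)→2500, (D,hash)→3040, (A,hash)→4340, (A,merge)→5640, (C,nl)→8320 …(+3); best=1960 via (C,hash)
  {BCD}: card=300; try (C,hash)→1440, (B,hash)→1620, (C,merge)→1980, (D,hash)→2520, (B,merge)→4120, (C,nl)→7800 …(+3); best=1440 via (C,hash)
  {ABC}: card=6000; try (B,hash)→2800, (C,hash)→3600, (A,hash)→5000, (B,merge)→15800, (A,merge)→16800, (C,merge)→25300 …(+3); best=2800 via (B,hash)
  {ABCD}: card=15; try (C,hash)→2500, (B,hash)→2500, (C,merge)→2560, (B,merge)→2660, (B,nl)→4360, (A,hash)→4940 …(+6); best=2500 via (C,hash)

2500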